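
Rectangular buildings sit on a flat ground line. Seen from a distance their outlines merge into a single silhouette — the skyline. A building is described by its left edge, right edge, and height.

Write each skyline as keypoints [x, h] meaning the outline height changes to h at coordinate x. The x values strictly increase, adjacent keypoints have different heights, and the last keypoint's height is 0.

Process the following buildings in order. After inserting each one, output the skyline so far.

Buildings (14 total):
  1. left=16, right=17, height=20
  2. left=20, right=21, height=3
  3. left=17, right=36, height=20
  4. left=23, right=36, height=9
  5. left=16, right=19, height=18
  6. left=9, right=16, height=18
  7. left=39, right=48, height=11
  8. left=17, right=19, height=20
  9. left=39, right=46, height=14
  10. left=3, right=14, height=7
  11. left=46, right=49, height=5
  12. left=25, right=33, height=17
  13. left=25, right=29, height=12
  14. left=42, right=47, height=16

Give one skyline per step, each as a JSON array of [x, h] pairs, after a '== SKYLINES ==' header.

== SKYLINES ==
[[16,20],[17,0]]
[[16,20],[17,0],[20,3],[21,0]]
[[16,20],[36,0]]
[[16,20],[36,0]]
[[16,20],[36,0]]
[[9,18],[16,20],[36,0]]
[[9,18],[16,20],[36,0],[39,11],[48,0]]
[[9,18],[16,20],[36,0],[39,11],[48,0]]
[[9,18],[16,20],[36,0],[39,14],[46,11],[48,0]]
[[3,7],[9,18],[16,20],[36,0],[39,14],[46,11],[48,0]]
[[3,7],[9,18],[16,20],[36,0],[39,14],[46,11],[48,5],[49,0]]
[[3,7],[9,18],[16,20],[36,0],[39,14],[46,11],[48,5],[49,0]]
[[3,7],[9,18],[16,20],[36,0],[39,14],[46,11],[48,5],[49,0]]
[[3,7],[9,18],[16,20],[36,0],[39,14],[42,16],[47,11],[48,5],[49,0]]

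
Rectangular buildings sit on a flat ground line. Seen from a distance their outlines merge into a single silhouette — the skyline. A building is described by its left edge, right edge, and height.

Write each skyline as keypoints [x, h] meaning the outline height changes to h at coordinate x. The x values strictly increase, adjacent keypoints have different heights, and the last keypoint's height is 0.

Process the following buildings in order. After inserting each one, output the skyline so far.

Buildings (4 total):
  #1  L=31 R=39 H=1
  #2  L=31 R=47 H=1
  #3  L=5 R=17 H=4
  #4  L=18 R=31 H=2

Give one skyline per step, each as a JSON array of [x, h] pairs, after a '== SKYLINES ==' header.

== SKYLINES ==
[[31,1],[39,0]]
[[31,1],[47,0]]
[[5,4],[17,0],[31,1],[47,0]]
[[5,4],[17,0],[18,2],[31,1],[47,0]]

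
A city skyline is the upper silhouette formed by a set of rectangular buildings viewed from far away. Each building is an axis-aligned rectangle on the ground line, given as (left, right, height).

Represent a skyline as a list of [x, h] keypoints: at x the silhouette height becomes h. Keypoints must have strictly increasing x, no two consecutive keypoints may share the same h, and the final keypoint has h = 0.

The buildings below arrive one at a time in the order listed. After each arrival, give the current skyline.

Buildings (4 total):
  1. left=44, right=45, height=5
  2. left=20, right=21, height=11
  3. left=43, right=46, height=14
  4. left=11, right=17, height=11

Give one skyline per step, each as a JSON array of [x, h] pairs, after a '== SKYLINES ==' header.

== SKYLINES ==
[[44,5],[45,0]]
[[20,11],[21,0],[44,5],[45,0]]
[[20,11],[21,0],[43,14],[46,0]]
[[11,11],[17,0],[20,11],[21,0],[43,14],[46,0]]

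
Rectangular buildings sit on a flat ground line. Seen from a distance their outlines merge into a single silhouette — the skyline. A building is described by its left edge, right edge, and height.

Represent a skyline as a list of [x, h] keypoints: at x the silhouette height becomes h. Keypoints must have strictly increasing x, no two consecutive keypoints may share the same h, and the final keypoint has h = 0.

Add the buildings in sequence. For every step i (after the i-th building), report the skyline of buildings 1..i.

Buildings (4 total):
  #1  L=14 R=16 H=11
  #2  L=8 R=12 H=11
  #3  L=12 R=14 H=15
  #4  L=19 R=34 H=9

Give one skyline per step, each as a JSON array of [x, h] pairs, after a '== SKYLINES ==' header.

== SKYLINES ==
[[14,11],[16,0]]
[[8,11],[12,0],[14,11],[16,0]]
[[8,11],[12,15],[14,11],[16,0]]
[[8,11],[12,15],[14,11],[16,0],[19,9],[34,0]]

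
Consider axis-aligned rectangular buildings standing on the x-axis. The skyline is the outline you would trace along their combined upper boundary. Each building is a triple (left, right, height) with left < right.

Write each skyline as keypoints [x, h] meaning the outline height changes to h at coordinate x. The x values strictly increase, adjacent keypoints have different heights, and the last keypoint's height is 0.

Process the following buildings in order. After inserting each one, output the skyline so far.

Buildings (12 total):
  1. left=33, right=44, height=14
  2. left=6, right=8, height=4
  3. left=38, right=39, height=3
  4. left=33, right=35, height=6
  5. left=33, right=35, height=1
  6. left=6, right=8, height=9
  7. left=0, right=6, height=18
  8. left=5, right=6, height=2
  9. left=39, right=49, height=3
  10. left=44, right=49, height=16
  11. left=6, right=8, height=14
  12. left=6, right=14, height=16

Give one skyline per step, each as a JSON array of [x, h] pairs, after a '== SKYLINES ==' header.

== SKYLINES ==
[[33,14],[44,0]]
[[6,4],[8,0],[33,14],[44,0]]
[[6,4],[8,0],[33,14],[44,0]]
[[6,4],[8,0],[33,14],[44,0]]
[[6,4],[8,0],[33,14],[44,0]]
[[6,9],[8,0],[33,14],[44,0]]
[[0,18],[6,9],[8,0],[33,14],[44,0]]
[[0,18],[6,9],[8,0],[33,14],[44,0]]
[[0,18],[6,9],[8,0],[33,14],[44,3],[49,0]]
[[0,18],[6,9],[8,0],[33,14],[44,16],[49,0]]
[[0,18],[6,14],[8,0],[33,14],[44,16],[49,0]]
[[0,18],[6,16],[14,0],[33,14],[44,16],[49,0]]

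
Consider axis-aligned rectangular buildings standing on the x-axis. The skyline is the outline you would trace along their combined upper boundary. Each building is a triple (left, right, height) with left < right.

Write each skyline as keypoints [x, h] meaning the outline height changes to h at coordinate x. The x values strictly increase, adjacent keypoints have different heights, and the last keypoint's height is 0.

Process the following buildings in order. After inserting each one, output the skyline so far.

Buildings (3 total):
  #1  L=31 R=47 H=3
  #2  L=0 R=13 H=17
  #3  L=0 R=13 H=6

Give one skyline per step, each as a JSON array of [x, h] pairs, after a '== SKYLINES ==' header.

== SKYLINES ==
[[31,3],[47,0]]
[[0,17],[13,0],[31,3],[47,0]]
[[0,17],[13,0],[31,3],[47,0]]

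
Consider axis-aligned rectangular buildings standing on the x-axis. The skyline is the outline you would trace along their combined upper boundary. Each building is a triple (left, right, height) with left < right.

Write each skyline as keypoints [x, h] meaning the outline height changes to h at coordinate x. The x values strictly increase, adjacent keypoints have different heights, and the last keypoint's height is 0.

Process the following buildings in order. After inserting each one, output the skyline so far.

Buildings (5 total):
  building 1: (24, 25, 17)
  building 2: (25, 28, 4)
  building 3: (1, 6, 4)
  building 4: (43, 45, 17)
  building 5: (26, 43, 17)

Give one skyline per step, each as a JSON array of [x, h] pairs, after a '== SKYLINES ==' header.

== SKYLINES ==
[[24,17],[25,0]]
[[24,17],[25,4],[28,0]]
[[1,4],[6,0],[24,17],[25,4],[28,0]]
[[1,4],[6,0],[24,17],[25,4],[28,0],[43,17],[45,0]]
[[1,4],[6,0],[24,17],[25,4],[26,17],[45,0]]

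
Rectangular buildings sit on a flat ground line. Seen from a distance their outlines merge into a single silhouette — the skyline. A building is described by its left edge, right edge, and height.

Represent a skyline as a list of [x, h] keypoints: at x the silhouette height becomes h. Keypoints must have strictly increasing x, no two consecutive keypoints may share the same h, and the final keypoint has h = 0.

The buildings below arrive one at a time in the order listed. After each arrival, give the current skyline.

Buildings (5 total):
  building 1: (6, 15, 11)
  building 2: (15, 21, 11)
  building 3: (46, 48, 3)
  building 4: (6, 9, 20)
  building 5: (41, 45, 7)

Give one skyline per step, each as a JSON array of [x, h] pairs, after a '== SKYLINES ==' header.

== SKYLINES ==
[[6,11],[15,0]]
[[6,11],[21,0]]
[[6,11],[21,0],[46,3],[48,0]]
[[6,20],[9,11],[21,0],[46,3],[48,0]]
[[6,20],[9,11],[21,0],[41,7],[45,0],[46,3],[48,0]]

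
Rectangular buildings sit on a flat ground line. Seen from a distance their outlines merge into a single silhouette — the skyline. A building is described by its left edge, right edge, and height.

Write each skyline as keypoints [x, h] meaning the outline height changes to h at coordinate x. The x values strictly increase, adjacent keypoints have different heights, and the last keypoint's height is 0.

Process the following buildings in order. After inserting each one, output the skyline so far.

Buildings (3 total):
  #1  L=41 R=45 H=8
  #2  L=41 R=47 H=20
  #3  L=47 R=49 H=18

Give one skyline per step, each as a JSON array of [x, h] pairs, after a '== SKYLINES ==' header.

== SKYLINES ==
[[41,8],[45,0]]
[[41,20],[47,0]]
[[41,20],[47,18],[49,0]]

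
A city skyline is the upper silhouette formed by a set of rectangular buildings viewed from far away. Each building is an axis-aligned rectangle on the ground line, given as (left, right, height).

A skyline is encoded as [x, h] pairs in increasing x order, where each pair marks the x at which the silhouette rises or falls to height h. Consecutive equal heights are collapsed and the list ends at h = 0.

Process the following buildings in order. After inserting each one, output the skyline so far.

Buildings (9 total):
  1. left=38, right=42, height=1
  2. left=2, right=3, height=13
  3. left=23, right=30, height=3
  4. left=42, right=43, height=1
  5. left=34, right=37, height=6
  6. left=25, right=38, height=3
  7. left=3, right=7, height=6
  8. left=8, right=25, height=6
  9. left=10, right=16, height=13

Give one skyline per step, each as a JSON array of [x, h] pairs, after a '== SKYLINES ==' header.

== SKYLINES ==
[[38,1],[42,0]]
[[2,13],[3,0],[38,1],[42,0]]
[[2,13],[3,0],[23,3],[30,0],[38,1],[42,0]]
[[2,13],[3,0],[23,3],[30,0],[38,1],[43,0]]
[[2,13],[3,0],[23,3],[30,0],[34,6],[37,0],[38,1],[43,0]]
[[2,13],[3,0],[23,3],[34,6],[37,3],[38,1],[43,0]]
[[2,13],[3,6],[7,0],[23,3],[34,6],[37,3],[38,1],[43,0]]
[[2,13],[3,6],[7,0],[8,6],[25,3],[34,6],[37,3],[38,1],[43,0]]
[[2,13],[3,6],[7,0],[8,6],[10,13],[16,6],[25,3],[34,6],[37,3],[38,1],[43,0]]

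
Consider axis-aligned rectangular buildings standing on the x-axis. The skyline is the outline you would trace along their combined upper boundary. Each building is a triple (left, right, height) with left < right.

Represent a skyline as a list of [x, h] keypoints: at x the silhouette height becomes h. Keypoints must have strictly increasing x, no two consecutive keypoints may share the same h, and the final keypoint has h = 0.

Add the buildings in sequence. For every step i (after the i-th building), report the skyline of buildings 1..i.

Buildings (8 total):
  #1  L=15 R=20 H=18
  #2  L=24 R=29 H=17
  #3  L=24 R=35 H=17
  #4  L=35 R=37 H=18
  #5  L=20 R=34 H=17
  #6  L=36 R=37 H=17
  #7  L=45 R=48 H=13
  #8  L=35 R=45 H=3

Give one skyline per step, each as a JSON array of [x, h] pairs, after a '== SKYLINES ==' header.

== SKYLINES ==
[[15,18],[20,0]]
[[15,18],[20,0],[24,17],[29,0]]
[[15,18],[20,0],[24,17],[35,0]]
[[15,18],[20,0],[24,17],[35,18],[37,0]]
[[15,18],[20,17],[35,18],[37,0]]
[[15,18],[20,17],[35,18],[37,0]]
[[15,18],[20,17],[35,18],[37,0],[45,13],[48,0]]
[[15,18],[20,17],[35,18],[37,3],[45,13],[48,0]]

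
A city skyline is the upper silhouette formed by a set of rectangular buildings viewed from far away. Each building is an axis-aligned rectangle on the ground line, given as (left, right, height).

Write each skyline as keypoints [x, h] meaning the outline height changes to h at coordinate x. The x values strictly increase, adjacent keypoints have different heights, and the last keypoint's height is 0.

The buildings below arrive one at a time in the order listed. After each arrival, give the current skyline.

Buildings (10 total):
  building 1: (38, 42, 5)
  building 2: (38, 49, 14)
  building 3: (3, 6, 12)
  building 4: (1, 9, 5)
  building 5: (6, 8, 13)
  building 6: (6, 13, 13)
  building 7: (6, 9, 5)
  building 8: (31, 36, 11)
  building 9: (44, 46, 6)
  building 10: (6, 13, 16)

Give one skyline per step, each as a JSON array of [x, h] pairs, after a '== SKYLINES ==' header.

== SKYLINES ==
[[38,5],[42,0]]
[[38,14],[49,0]]
[[3,12],[6,0],[38,14],[49,0]]
[[1,5],[3,12],[6,5],[9,0],[38,14],[49,0]]
[[1,5],[3,12],[6,13],[8,5],[9,0],[38,14],[49,0]]
[[1,5],[3,12],[6,13],[13,0],[38,14],[49,0]]
[[1,5],[3,12],[6,13],[13,0],[38,14],[49,0]]
[[1,5],[3,12],[6,13],[13,0],[31,11],[36,0],[38,14],[49,0]]
[[1,5],[3,12],[6,13],[13,0],[31,11],[36,0],[38,14],[49,0]]
[[1,5],[3,12],[6,16],[13,0],[31,11],[36,0],[38,14],[49,0]]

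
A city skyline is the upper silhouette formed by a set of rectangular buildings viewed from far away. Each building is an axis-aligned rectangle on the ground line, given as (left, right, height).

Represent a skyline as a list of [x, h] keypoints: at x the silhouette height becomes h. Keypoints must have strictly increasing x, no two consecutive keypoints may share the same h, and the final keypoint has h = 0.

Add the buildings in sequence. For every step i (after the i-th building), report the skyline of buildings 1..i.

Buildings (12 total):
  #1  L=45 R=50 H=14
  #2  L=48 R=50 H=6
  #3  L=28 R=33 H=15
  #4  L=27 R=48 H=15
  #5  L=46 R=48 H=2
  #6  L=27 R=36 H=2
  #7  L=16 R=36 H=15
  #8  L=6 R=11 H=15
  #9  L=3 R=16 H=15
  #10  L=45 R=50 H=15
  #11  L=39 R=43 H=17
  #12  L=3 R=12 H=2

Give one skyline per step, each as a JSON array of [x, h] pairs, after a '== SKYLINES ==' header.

== SKYLINES ==
[[45,14],[50,0]]
[[45,14],[50,0]]
[[28,15],[33,0],[45,14],[50,0]]
[[27,15],[48,14],[50,0]]
[[27,15],[48,14],[50,0]]
[[27,15],[48,14],[50,0]]
[[16,15],[48,14],[50,0]]
[[6,15],[11,0],[16,15],[48,14],[50,0]]
[[3,15],[48,14],[50,0]]
[[3,15],[50,0]]
[[3,15],[39,17],[43,15],[50,0]]
[[3,15],[39,17],[43,15],[50,0]]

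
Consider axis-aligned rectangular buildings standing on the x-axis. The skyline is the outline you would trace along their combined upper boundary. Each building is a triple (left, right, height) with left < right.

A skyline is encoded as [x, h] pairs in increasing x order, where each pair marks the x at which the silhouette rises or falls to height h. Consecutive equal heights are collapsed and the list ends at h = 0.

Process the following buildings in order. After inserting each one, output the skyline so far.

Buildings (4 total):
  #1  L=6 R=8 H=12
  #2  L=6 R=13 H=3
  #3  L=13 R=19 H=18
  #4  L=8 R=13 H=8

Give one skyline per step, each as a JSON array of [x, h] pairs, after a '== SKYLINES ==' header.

== SKYLINES ==
[[6,12],[8,0]]
[[6,12],[8,3],[13,0]]
[[6,12],[8,3],[13,18],[19,0]]
[[6,12],[8,8],[13,18],[19,0]]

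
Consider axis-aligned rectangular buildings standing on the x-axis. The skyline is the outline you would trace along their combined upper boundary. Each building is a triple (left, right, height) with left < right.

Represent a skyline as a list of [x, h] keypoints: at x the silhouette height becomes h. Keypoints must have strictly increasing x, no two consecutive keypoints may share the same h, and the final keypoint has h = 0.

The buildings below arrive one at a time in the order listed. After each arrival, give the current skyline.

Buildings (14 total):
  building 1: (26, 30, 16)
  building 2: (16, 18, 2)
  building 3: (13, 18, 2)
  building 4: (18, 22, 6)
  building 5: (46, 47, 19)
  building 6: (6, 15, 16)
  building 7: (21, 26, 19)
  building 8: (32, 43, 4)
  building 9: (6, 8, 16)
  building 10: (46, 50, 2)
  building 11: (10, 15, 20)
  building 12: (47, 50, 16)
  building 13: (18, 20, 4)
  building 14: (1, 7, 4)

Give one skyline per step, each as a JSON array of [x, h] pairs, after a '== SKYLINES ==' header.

== SKYLINES ==
[[26,16],[30,0]]
[[16,2],[18,0],[26,16],[30,0]]
[[13,2],[18,0],[26,16],[30,0]]
[[13,2],[18,6],[22,0],[26,16],[30,0]]
[[13,2],[18,6],[22,0],[26,16],[30,0],[46,19],[47,0]]
[[6,16],[15,2],[18,6],[22,0],[26,16],[30,0],[46,19],[47,0]]
[[6,16],[15,2],[18,6],[21,19],[26,16],[30,0],[46,19],[47,0]]
[[6,16],[15,2],[18,6],[21,19],[26,16],[30,0],[32,4],[43,0],[46,19],[47,0]]
[[6,16],[15,2],[18,6],[21,19],[26,16],[30,0],[32,4],[43,0],[46,19],[47,0]]
[[6,16],[15,2],[18,6],[21,19],[26,16],[30,0],[32,4],[43,0],[46,19],[47,2],[50,0]]
[[6,16],[10,20],[15,2],[18,6],[21,19],[26,16],[30,0],[32,4],[43,0],[46,19],[47,2],[50,0]]
[[6,16],[10,20],[15,2],[18,6],[21,19],[26,16],[30,0],[32,4],[43,0],[46,19],[47,16],[50,0]]
[[6,16],[10,20],[15,2],[18,6],[21,19],[26,16],[30,0],[32,4],[43,0],[46,19],[47,16],[50,0]]
[[1,4],[6,16],[10,20],[15,2],[18,6],[21,19],[26,16],[30,0],[32,4],[43,0],[46,19],[47,16],[50,0]]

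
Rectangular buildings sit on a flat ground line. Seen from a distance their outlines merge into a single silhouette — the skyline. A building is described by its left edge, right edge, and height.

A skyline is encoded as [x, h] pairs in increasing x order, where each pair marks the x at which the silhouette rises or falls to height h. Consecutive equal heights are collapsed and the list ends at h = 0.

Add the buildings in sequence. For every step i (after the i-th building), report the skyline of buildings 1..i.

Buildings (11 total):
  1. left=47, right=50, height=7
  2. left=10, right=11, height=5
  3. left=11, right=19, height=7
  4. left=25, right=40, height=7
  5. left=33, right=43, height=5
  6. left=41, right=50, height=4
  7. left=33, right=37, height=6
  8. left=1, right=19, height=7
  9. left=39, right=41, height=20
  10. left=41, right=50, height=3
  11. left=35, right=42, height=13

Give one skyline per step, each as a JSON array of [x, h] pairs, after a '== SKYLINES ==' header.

== SKYLINES ==
[[47,7],[50,0]]
[[10,5],[11,0],[47,7],[50,0]]
[[10,5],[11,7],[19,0],[47,7],[50,0]]
[[10,5],[11,7],[19,0],[25,7],[40,0],[47,7],[50,0]]
[[10,5],[11,7],[19,0],[25,7],[40,5],[43,0],[47,7],[50,0]]
[[10,5],[11,7],[19,0],[25,7],[40,5],[43,4],[47,7],[50,0]]
[[10,5],[11,7],[19,0],[25,7],[40,5],[43,4],[47,7],[50,0]]
[[1,7],[19,0],[25,7],[40,5],[43,4],[47,7],[50,0]]
[[1,7],[19,0],[25,7],[39,20],[41,5],[43,4],[47,7],[50,0]]
[[1,7],[19,0],[25,7],[39,20],[41,5],[43,4],[47,7],[50,0]]
[[1,7],[19,0],[25,7],[35,13],[39,20],[41,13],[42,5],[43,4],[47,7],[50,0]]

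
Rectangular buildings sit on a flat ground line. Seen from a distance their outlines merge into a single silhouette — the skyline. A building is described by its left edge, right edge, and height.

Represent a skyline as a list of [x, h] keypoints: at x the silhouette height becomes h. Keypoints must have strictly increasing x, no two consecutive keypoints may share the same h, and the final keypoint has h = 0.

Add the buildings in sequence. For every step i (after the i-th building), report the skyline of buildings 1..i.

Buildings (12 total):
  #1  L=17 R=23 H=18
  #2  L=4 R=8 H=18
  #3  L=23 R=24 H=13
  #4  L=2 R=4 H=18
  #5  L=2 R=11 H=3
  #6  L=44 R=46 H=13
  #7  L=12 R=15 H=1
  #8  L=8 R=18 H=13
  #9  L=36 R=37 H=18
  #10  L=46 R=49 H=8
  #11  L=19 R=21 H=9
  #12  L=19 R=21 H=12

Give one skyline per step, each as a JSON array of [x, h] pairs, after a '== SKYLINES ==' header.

== SKYLINES ==
[[17,18],[23,0]]
[[4,18],[8,0],[17,18],[23,0]]
[[4,18],[8,0],[17,18],[23,13],[24,0]]
[[2,18],[8,0],[17,18],[23,13],[24,0]]
[[2,18],[8,3],[11,0],[17,18],[23,13],[24,0]]
[[2,18],[8,3],[11,0],[17,18],[23,13],[24,0],[44,13],[46,0]]
[[2,18],[8,3],[11,0],[12,1],[15,0],[17,18],[23,13],[24,0],[44,13],[46,0]]
[[2,18],[8,13],[17,18],[23,13],[24,0],[44,13],[46,0]]
[[2,18],[8,13],[17,18],[23,13],[24,0],[36,18],[37,0],[44,13],[46,0]]
[[2,18],[8,13],[17,18],[23,13],[24,0],[36,18],[37,0],[44,13],[46,8],[49,0]]
[[2,18],[8,13],[17,18],[23,13],[24,0],[36,18],[37,0],[44,13],[46,8],[49,0]]
[[2,18],[8,13],[17,18],[23,13],[24,0],[36,18],[37,0],[44,13],[46,8],[49,0]]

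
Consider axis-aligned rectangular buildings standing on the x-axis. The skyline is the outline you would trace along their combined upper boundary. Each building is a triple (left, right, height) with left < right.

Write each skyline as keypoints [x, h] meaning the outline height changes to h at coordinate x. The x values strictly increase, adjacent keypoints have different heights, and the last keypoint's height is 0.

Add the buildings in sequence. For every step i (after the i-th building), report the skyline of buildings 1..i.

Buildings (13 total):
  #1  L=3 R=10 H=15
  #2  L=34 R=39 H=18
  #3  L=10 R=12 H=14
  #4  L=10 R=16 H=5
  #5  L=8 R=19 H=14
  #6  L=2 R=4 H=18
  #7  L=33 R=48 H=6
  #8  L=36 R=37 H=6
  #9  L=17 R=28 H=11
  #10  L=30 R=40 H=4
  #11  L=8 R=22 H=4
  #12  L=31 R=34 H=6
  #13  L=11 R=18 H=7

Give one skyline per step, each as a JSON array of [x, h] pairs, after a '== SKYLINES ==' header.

== SKYLINES ==
[[3,15],[10,0]]
[[3,15],[10,0],[34,18],[39,0]]
[[3,15],[10,14],[12,0],[34,18],[39,0]]
[[3,15],[10,14],[12,5],[16,0],[34,18],[39,0]]
[[3,15],[10,14],[19,0],[34,18],[39,0]]
[[2,18],[4,15],[10,14],[19,0],[34,18],[39,0]]
[[2,18],[4,15],[10,14],[19,0],[33,6],[34,18],[39,6],[48,0]]
[[2,18],[4,15],[10,14],[19,0],[33,6],[34,18],[39,6],[48,0]]
[[2,18],[4,15],[10,14],[19,11],[28,0],[33,6],[34,18],[39,6],[48,0]]
[[2,18],[4,15],[10,14],[19,11],[28,0],[30,4],[33,6],[34,18],[39,6],[48,0]]
[[2,18],[4,15],[10,14],[19,11],[28,0],[30,4],[33,6],[34,18],[39,6],[48,0]]
[[2,18],[4,15],[10,14],[19,11],[28,0],[30,4],[31,6],[34,18],[39,6],[48,0]]
[[2,18],[4,15],[10,14],[19,11],[28,0],[30,4],[31,6],[34,18],[39,6],[48,0]]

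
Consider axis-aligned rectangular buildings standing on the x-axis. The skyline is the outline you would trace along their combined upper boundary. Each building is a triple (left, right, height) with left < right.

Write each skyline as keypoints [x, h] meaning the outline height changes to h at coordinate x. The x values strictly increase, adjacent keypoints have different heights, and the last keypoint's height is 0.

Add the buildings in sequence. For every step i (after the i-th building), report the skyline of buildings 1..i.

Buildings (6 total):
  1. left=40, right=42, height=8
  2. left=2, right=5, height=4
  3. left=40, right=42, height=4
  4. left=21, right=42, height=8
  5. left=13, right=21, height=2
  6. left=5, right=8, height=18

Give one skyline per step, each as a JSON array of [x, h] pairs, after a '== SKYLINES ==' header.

== SKYLINES ==
[[40,8],[42,0]]
[[2,4],[5,0],[40,8],[42,0]]
[[2,4],[5,0],[40,8],[42,0]]
[[2,4],[5,0],[21,8],[42,0]]
[[2,4],[5,0],[13,2],[21,8],[42,0]]
[[2,4],[5,18],[8,0],[13,2],[21,8],[42,0]]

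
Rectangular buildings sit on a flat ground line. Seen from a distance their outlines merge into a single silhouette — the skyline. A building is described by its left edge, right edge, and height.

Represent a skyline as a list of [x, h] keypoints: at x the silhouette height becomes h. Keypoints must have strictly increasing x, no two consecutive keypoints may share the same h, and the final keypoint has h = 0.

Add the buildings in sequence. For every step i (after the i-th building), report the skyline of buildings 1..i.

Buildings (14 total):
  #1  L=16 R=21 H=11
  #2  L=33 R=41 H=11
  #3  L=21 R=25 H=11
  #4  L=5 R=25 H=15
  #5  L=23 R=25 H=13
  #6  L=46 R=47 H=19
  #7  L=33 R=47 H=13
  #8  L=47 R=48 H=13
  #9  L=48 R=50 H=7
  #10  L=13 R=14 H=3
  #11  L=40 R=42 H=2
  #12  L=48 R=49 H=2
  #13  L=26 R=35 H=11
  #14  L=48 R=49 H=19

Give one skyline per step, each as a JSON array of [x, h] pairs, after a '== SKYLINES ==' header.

== SKYLINES ==
[[16,11],[21,0]]
[[16,11],[21,0],[33,11],[41,0]]
[[16,11],[25,0],[33,11],[41,0]]
[[5,15],[25,0],[33,11],[41,0]]
[[5,15],[25,0],[33,11],[41,0]]
[[5,15],[25,0],[33,11],[41,0],[46,19],[47,0]]
[[5,15],[25,0],[33,13],[46,19],[47,0]]
[[5,15],[25,0],[33,13],[46,19],[47,13],[48,0]]
[[5,15],[25,0],[33,13],[46,19],[47,13],[48,7],[50,0]]
[[5,15],[25,0],[33,13],[46,19],[47,13],[48,7],[50,0]]
[[5,15],[25,0],[33,13],[46,19],[47,13],[48,7],[50,0]]
[[5,15],[25,0],[33,13],[46,19],[47,13],[48,7],[50,0]]
[[5,15],[25,0],[26,11],[33,13],[46,19],[47,13],[48,7],[50,0]]
[[5,15],[25,0],[26,11],[33,13],[46,19],[47,13],[48,19],[49,7],[50,0]]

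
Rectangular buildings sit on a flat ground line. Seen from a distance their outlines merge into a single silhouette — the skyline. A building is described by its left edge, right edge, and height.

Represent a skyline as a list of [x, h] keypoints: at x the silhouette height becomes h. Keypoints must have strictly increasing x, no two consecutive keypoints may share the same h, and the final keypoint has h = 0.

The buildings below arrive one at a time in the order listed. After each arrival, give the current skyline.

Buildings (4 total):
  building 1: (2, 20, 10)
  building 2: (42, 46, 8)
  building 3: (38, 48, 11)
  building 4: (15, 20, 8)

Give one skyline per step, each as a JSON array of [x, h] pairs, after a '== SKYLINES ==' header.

== SKYLINES ==
[[2,10],[20,0]]
[[2,10],[20,0],[42,8],[46,0]]
[[2,10],[20,0],[38,11],[48,0]]
[[2,10],[20,0],[38,11],[48,0]]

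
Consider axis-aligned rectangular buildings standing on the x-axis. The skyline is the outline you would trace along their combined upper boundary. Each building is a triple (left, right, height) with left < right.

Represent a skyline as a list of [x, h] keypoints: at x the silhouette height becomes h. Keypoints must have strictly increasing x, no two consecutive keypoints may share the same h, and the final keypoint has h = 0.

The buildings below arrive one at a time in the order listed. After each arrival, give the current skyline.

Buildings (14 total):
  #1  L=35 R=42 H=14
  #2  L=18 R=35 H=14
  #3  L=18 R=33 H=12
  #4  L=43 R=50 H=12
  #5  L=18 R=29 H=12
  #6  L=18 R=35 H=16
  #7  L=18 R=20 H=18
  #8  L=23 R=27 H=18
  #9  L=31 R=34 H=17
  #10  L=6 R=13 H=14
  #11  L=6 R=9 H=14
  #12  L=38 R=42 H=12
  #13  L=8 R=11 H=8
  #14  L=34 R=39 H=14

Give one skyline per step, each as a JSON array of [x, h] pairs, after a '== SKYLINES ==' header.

== SKYLINES ==
[[35,14],[42,0]]
[[18,14],[42,0]]
[[18,14],[42,0]]
[[18,14],[42,0],[43,12],[50,0]]
[[18,14],[42,0],[43,12],[50,0]]
[[18,16],[35,14],[42,0],[43,12],[50,0]]
[[18,18],[20,16],[35,14],[42,0],[43,12],[50,0]]
[[18,18],[20,16],[23,18],[27,16],[35,14],[42,0],[43,12],[50,0]]
[[18,18],[20,16],[23,18],[27,16],[31,17],[34,16],[35,14],[42,0],[43,12],[50,0]]
[[6,14],[13,0],[18,18],[20,16],[23,18],[27,16],[31,17],[34,16],[35,14],[42,0],[43,12],[50,0]]
[[6,14],[13,0],[18,18],[20,16],[23,18],[27,16],[31,17],[34,16],[35,14],[42,0],[43,12],[50,0]]
[[6,14],[13,0],[18,18],[20,16],[23,18],[27,16],[31,17],[34,16],[35,14],[42,0],[43,12],[50,0]]
[[6,14],[13,0],[18,18],[20,16],[23,18],[27,16],[31,17],[34,16],[35,14],[42,0],[43,12],[50,0]]
[[6,14],[13,0],[18,18],[20,16],[23,18],[27,16],[31,17],[34,16],[35,14],[42,0],[43,12],[50,0]]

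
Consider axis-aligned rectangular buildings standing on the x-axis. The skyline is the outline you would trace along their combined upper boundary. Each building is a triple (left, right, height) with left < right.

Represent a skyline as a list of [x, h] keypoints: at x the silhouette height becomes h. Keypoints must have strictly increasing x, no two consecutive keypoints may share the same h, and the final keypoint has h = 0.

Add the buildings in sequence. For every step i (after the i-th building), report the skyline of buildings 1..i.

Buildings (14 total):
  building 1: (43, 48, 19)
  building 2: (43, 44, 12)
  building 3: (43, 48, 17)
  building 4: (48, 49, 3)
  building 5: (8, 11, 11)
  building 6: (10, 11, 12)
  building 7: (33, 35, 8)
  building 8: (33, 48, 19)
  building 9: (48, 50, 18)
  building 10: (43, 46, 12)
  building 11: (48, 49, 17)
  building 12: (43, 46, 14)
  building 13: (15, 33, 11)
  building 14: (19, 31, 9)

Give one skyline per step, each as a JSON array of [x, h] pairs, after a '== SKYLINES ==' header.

== SKYLINES ==
[[43,19],[48,0]]
[[43,19],[48,0]]
[[43,19],[48,0]]
[[43,19],[48,3],[49,0]]
[[8,11],[11,0],[43,19],[48,3],[49,0]]
[[8,11],[10,12],[11,0],[43,19],[48,3],[49,0]]
[[8,11],[10,12],[11,0],[33,8],[35,0],[43,19],[48,3],[49,0]]
[[8,11],[10,12],[11,0],[33,19],[48,3],[49,0]]
[[8,11],[10,12],[11,0],[33,19],[48,18],[50,0]]
[[8,11],[10,12],[11,0],[33,19],[48,18],[50,0]]
[[8,11],[10,12],[11,0],[33,19],[48,18],[50,0]]
[[8,11],[10,12],[11,0],[33,19],[48,18],[50,0]]
[[8,11],[10,12],[11,0],[15,11],[33,19],[48,18],[50,0]]
[[8,11],[10,12],[11,0],[15,11],[33,19],[48,18],[50,0]]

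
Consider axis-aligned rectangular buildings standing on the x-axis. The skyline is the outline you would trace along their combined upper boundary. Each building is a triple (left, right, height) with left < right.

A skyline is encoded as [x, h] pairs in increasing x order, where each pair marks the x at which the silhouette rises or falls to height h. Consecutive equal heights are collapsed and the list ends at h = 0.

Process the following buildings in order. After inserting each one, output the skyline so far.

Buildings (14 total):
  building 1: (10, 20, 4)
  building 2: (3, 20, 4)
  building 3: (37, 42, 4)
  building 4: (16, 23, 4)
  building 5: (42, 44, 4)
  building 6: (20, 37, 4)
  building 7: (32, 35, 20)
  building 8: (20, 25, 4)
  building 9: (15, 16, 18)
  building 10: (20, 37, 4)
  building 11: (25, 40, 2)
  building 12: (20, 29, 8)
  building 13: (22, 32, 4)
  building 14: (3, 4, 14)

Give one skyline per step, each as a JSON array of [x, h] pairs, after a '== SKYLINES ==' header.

== SKYLINES ==
[[10,4],[20,0]]
[[3,4],[20,0]]
[[3,4],[20,0],[37,4],[42,0]]
[[3,4],[23,0],[37,4],[42,0]]
[[3,4],[23,0],[37,4],[44,0]]
[[3,4],[44,0]]
[[3,4],[32,20],[35,4],[44,0]]
[[3,4],[32,20],[35,4],[44,0]]
[[3,4],[15,18],[16,4],[32,20],[35,4],[44,0]]
[[3,4],[15,18],[16,4],[32,20],[35,4],[44,0]]
[[3,4],[15,18],[16,4],[32,20],[35,4],[44,0]]
[[3,4],[15,18],[16,4],[20,8],[29,4],[32,20],[35,4],[44,0]]
[[3,4],[15,18],[16,4],[20,8],[29,4],[32,20],[35,4],[44,0]]
[[3,14],[4,4],[15,18],[16,4],[20,8],[29,4],[32,20],[35,4],[44,0]]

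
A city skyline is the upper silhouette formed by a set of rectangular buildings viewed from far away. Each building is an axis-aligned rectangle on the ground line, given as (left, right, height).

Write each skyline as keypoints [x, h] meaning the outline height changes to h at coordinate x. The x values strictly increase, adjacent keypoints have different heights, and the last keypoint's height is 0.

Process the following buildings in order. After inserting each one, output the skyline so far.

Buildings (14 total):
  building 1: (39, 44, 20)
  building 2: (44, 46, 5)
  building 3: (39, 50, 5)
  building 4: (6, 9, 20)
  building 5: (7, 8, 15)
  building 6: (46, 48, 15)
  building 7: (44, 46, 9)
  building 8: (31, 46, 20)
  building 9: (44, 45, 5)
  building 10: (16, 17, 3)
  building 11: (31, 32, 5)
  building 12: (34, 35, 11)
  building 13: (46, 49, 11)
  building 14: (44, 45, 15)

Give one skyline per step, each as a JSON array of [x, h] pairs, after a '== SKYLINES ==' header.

== SKYLINES ==
[[39,20],[44,0]]
[[39,20],[44,5],[46,0]]
[[39,20],[44,5],[50,0]]
[[6,20],[9,0],[39,20],[44,5],[50,0]]
[[6,20],[9,0],[39,20],[44,5],[50,0]]
[[6,20],[9,0],[39,20],[44,5],[46,15],[48,5],[50,0]]
[[6,20],[9,0],[39,20],[44,9],[46,15],[48,5],[50,0]]
[[6,20],[9,0],[31,20],[46,15],[48,5],[50,0]]
[[6,20],[9,0],[31,20],[46,15],[48,5],[50,0]]
[[6,20],[9,0],[16,3],[17,0],[31,20],[46,15],[48,5],[50,0]]
[[6,20],[9,0],[16,3],[17,0],[31,20],[46,15],[48,5],[50,0]]
[[6,20],[9,0],[16,3],[17,0],[31,20],[46,15],[48,5],[50,0]]
[[6,20],[9,0],[16,3],[17,0],[31,20],[46,15],[48,11],[49,5],[50,0]]
[[6,20],[9,0],[16,3],[17,0],[31,20],[46,15],[48,11],[49,5],[50,0]]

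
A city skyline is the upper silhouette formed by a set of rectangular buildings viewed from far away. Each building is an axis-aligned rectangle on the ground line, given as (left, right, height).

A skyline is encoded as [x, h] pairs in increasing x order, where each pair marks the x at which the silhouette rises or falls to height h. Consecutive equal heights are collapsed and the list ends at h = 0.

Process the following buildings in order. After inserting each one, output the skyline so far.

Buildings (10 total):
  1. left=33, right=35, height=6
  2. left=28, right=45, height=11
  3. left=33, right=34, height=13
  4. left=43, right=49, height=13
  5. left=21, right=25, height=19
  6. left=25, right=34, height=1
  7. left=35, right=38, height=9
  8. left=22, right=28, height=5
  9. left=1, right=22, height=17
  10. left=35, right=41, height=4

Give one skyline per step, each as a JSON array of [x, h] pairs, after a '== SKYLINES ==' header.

== SKYLINES ==
[[33,6],[35,0]]
[[28,11],[45,0]]
[[28,11],[33,13],[34,11],[45,0]]
[[28,11],[33,13],[34,11],[43,13],[49,0]]
[[21,19],[25,0],[28,11],[33,13],[34,11],[43,13],[49,0]]
[[21,19],[25,1],[28,11],[33,13],[34,11],[43,13],[49,0]]
[[21,19],[25,1],[28,11],[33,13],[34,11],[43,13],[49,0]]
[[21,19],[25,5],[28,11],[33,13],[34,11],[43,13],[49,0]]
[[1,17],[21,19],[25,5],[28,11],[33,13],[34,11],[43,13],[49,0]]
[[1,17],[21,19],[25,5],[28,11],[33,13],[34,11],[43,13],[49,0]]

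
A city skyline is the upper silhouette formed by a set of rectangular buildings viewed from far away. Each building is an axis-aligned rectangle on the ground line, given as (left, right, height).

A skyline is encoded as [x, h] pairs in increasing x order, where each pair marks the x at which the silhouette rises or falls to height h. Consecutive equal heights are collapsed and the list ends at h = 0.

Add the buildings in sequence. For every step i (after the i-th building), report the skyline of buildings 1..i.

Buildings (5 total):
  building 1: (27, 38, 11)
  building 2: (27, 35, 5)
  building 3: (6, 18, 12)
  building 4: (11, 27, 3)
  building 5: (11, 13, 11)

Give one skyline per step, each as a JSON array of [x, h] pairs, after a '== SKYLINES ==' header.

== SKYLINES ==
[[27,11],[38,0]]
[[27,11],[38,0]]
[[6,12],[18,0],[27,11],[38,0]]
[[6,12],[18,3],[27,11],[38,0]]
[[6,12],[18,3],[27,11],[38,0]]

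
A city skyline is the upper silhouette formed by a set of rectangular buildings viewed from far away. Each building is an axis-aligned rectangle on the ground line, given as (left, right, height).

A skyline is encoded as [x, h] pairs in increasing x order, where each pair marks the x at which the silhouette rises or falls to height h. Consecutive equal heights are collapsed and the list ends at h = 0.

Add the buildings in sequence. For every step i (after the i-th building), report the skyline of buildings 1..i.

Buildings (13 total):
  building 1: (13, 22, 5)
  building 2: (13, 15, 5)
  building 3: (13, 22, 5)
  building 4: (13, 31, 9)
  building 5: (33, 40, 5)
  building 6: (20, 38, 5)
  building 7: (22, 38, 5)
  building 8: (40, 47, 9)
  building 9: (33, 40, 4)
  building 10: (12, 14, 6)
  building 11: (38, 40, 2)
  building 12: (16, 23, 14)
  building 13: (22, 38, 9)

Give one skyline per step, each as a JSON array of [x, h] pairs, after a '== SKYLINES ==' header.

== SKYLINES ==
[[13,5],[22,0]]
[[13,5],[22,0]]
[[13,5],[22,0]]
[[13,9],[31,0]]
[[13,9],[31,0],[33,5],[40,0]]
[[13,9],[31,5],[40,0]]
[[13,9],[31,5],[40,0]]
[[13,9],[31,5],[40,9],[47,0]]
[[13,9],[31,5],[40,9],[47,0]]
[[12,6],[13,9],[31,5],[40,9],[47,0]]
[[12,6],[13,9],[31,5],[40,9],[47,0]]
[[12,6],[13,9],[16,14],[23,9],[31,5],[40,9],[47,0]]
[[12,6],[13,9],[16,14],[23,9],[38,5],[40,9],[47,0]]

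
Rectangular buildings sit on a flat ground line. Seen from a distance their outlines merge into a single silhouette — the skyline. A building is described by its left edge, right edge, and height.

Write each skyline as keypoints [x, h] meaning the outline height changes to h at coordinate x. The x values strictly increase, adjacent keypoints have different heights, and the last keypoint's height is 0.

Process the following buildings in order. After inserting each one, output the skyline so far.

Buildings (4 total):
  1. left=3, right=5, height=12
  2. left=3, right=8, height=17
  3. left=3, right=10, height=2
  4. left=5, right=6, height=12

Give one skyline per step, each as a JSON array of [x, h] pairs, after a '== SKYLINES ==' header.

== SKYLINES ==
[[3,12],[5,0]]
[[3,17],[8,0]]
[[3,17],[8,2],[10,0]]
[[3,17],[8,2],[10,0]]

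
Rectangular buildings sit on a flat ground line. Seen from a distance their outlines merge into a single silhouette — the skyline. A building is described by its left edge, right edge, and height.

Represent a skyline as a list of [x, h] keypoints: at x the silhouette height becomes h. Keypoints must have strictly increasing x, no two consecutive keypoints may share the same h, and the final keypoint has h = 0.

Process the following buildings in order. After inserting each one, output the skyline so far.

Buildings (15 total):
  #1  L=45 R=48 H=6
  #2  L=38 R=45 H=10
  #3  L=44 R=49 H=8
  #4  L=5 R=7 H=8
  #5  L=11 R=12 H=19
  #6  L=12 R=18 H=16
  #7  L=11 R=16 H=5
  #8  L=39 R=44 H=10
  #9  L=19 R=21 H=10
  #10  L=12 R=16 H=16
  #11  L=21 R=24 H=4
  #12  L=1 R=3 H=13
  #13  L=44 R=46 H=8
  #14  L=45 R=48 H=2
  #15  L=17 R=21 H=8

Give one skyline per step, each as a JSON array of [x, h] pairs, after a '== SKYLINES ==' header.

== SKYLINES ==
[[45,6],[48,0]]
[[38,10],[45,6],[48,0]]
[[38,10],[45,8],[49,0]]
[[5,8],[7,0],[38,10],[45,8],[49,0]]
[[5,8],[7,0],[11,19],[12,0],[38,10],[45,8],[49,0]]
[[5,8],[7,0],[11,19],[12,16],[18,0],[38,10],[45,8],[49,0]]
[[5,8],[7,0],[11,19],[12,16],[18,0],[38,10],[45,8],[49,0]]
[[5,8],[7,0],[11,19],[12,16],[18,0],[38,10],[45,8],[49,0]]
[[5,8],[7,0],[11,19],[12,16],[18,0],[19,10],[21,0],[38,10],[45,8],[49,0]]
[[5,8],[7,0],[11,19],[12,16],[18,0],[19,10],[21,0],[38,10],[45,8],[49,0]]
[[5,8],[7,0],[11,19],[12,16],[18,0],[19,10],[21,4],[24,0],[38,10],[45,8],[49,0]]
[[1,13],[3,0],[5,8],[7,0],[11,19],[12,16],[18,0],[19,10],[21,4],[24,0],[38,10],[45,8],[49,0]]
[[1,13],[3,0],[5,8],[7,0],[11,19],[12,16],[18,0],[19,10],[21,4],[24,0],[38,10],[45,8],[49,0]]
[[1,13],[3,0],[5,8],[7,0],[11,19],[12,16],[18,0],[19,10],[21,4],[24,0],[38,10],[45,8],[49,0]]
[[1,13],[3,0],[5,8],[7,0],[11,19],[12,16],[18,8],[19,10],[21,4],[24,0],[38,10],[45,8],[49,0]]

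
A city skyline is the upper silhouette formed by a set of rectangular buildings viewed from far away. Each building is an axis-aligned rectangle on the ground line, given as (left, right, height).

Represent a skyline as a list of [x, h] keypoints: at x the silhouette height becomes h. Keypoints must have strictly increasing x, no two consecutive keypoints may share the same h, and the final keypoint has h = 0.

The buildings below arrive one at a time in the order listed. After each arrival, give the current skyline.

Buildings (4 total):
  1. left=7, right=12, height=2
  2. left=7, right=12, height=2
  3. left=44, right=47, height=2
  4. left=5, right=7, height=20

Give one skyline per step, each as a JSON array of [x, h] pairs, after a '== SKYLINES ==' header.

== SKYLINES ==
[[7,2],[12,0]]
[[7,2],[12,0]]
[[7,2],[12,0],[44,2],[47,0]]
[[5,20],[7,2],[12,0],[44,2],[47,0]]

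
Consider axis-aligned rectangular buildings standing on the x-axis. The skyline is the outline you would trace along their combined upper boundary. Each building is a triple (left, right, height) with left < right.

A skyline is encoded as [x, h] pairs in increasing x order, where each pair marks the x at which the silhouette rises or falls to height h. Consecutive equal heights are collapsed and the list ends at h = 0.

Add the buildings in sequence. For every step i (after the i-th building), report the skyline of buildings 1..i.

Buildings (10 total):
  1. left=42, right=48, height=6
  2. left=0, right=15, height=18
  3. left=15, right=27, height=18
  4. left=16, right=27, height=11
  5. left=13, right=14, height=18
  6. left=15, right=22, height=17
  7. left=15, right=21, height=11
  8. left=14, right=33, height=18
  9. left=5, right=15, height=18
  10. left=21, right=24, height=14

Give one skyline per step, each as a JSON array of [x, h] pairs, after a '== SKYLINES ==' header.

== SKYLINES ==
[[42,6],[48,0]]
[[0,18],[15,0],[42,6],[48,0]]
[[0,18],[27,0],[42,6],[48,0]]
[[0,18],[27,0],[42,6],[48,0]]
[[0,18],[27,0],[42,6],[48,0]]
[[0,18],[27,0],[42,6],[48,0]]
[[0,18],[27,0],[42,6],[48,0]]
[[0,18],[33,0],[42,6],[48,0]]
[[0,18],[33,0],[42,6],[48,0]]
[[0,18],[33,0],[42,6],[48,0]]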